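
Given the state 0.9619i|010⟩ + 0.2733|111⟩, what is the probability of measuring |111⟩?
0.07469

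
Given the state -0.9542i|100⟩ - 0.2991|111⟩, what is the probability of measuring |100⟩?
0.9105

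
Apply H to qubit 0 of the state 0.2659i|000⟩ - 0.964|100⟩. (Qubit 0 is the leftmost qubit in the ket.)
(-0.6817 + 0.188i)|000⟩ + (0.6817 + 0.188i)|100⟩

H on qubit 0 mixes each pair of kets that differ only in qubit 0: amplitudes (a, b) of (|…0…⟩, |…1…⟩) become ((a + b)/√2, (a − b)/√2). Kets absent from the input have amplitude 0.
(|000⟩, |100⟩): (a, b) = (0.2659i, -0.964) → ((-0.6817 + 0.188i), (0.6817 + 0.188i))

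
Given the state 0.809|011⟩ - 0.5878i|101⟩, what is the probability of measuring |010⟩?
0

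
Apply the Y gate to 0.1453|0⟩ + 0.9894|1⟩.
-0.9894i|0⟩ + 0.1453i|1⟩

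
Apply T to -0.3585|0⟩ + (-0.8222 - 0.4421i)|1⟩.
-0.3585|0⟩ + (-0.2688 - 0.894i)|1⟩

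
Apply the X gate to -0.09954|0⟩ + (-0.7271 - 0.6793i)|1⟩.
(-0.7271 - 0.6793i)|0⟩ - 0.09954|1⟩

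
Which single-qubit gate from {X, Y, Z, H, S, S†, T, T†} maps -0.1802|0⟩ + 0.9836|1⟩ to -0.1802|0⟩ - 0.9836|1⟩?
Z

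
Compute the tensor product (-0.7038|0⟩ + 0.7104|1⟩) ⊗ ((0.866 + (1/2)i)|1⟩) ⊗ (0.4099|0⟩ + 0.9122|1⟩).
(-0.2498 - 0.1442i)|010⟩ + (-0.556 - 0.321i)|011⟩ + (0.2522 + 0.1456i)|110⟩ + (0.5612 + 0.324i)|111⟩

amp(|b₁b₂…⟩) = product of the factor amplitudes for bits b₁, b₂, …; only kets whose every factor amplitude is nonzero survive.
|010⟩: (-0.7038)(0.866 + (1/2)i)(0.4099) = (-0.2498 - 0.1442i)
|011⟩: (-0.7038)(0.866 + (1/2)i)(0.9122) = (-0.556 - 0.321i)
|110⟩: (0.7104)(0.866 + (1/2)i)(0.4099) = (0.2522 + 0.1456i)
|111⟩: (0.7104)(0.866 + (1/2)i)(0.9122) = (0.5612 + 0.324i)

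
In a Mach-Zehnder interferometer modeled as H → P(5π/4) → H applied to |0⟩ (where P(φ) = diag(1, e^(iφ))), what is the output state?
(0.1464 - (1/√8)i)|0⟩ + (0.8536 + (1/√8)i)|1⟩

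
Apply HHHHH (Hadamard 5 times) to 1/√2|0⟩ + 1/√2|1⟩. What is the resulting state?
|0⟩

H² = I, so H^5 = H: a single Hadamard. With (a, b) = (1/√2, 1/√2), H gives ((a + b)/√2, (a − b)/√2) = (1, 0).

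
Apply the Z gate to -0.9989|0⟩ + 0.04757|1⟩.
-0.9989|0⟩ - 0.04757|1⟩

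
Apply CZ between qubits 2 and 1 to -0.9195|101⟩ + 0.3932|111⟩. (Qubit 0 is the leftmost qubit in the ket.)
-0.9195|101⟩ - 0.3932|111⟩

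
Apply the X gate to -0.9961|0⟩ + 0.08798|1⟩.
0.08798|0⟩ - 0.9961|1⟩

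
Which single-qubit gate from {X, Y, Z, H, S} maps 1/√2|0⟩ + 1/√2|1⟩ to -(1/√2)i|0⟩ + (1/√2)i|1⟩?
Y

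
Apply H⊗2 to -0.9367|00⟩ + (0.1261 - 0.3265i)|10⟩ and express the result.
(-0.4053 - 0.1633i)|00⟩ + (-0.4053 - 0.1633i)|01⟩ + (-0.5314 + 0.1633i)|10⟩ + (-0.5314 + 0.1633i)|11⟩

H⊗2 gives amp(|y⟩) = (1/2) Σ_x (−1)^(x·y) amp(|x⟩), where x·y is the number of positions in which both x and y have a 1.
|00⟩: (-0.9367 + (0.1261 - 0.3265i))/2 = (-0.4053 - 0.1633i)
|01⟩: (-0.9367 + (0.1261 - 0.3265i))/2 = (-0.4053 - 0.1633i)
|10⟩: (-0.9367 - (0.1261 - 0.3265i))/2 = (-0.5314 + 0.1633i)
|11⟩: (-0.9367 - (0.1261 - 0.3265i))/2 = (-0.5314 + 0.1633i)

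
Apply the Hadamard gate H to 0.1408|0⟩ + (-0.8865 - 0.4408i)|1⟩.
(-0.5273 - 0.3117i)|0⟩ + (0.7264 + 0.3117i)|1⟩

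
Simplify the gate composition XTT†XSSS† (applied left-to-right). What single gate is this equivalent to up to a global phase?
S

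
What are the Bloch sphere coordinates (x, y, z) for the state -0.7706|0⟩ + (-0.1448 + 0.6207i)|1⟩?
(0.2232, -0.9566, 0.1876)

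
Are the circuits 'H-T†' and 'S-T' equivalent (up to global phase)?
No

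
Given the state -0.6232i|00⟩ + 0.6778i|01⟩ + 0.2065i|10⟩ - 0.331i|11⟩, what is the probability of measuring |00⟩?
0.3884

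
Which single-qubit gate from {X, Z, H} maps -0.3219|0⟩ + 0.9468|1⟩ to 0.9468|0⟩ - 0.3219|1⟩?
X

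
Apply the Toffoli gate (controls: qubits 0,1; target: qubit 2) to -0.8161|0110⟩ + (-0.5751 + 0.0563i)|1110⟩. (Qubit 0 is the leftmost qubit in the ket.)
-0.8161|0110⟩ + (-0.5751 + 0.0563i)|1100⟩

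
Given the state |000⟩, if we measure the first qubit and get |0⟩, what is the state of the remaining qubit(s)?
|00⟩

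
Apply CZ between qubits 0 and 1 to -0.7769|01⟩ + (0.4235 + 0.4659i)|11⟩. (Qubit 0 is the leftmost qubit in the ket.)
-0.7769|01⟩ + (-0.4235 - 0.4659i)|11⟩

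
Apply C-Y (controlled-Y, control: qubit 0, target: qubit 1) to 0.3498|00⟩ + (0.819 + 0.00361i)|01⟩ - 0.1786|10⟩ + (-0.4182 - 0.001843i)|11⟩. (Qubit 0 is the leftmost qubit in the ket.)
0.3498|00⟩ + (0.819 + 0.00361i)|01⟩ + (-0.001843 + 0.4182i)|10⟩ - 0.1786i|11⟩

C-Y leaves the control-|0⟩ kets |00⟩, |01⟩ unchanged and applies Y to qubit 1 on the control-|1⟩ pair (|10⟩, |11⟩).
Y = [[0, -i], [i, 0]].
With a = amp(|10⟩) = -0.1786 and b = amp(|11⟩) = (-0.4182 - 0.001843i):
new amp(|10⟩) = (-i)·b = (-0.001843 + 0.4182i)
new amp(|11⟩) = (i)·a = -0.1786i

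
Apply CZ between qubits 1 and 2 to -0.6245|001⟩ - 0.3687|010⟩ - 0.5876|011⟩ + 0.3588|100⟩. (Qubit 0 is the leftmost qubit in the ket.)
-0.6245|001⟩ - 0.3687|010⟩ + 0.5876|011⟩ + 0.3588|100⟩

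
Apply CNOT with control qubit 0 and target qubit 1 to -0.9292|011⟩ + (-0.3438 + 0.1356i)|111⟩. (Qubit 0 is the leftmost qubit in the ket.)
-0.9292|011⟩ + (-0.3438 + 0.1356i)|101⟩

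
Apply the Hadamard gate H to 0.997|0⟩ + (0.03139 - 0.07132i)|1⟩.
(0.7272 - 0.05043i)|0⟩ + (0.6828 + 0.05043i)|1⟩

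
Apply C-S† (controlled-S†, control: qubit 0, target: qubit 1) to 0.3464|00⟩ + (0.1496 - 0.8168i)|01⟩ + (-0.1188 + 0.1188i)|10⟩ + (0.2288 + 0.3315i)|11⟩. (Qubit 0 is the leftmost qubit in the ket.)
0.3464|00⟩ + (0.1496 - 0.8168i)|01⟩ + (-0.1188 + 0.1188i)|10⟩ + (0.3315 - 0.2288i)|11⟩

C-S† leaves the control-|0⟩ kets |00⟩, |01⟩ unchanged and applies S† to qubit 1 on the control-|1⟩ pair (|10⟩, |11⟩).
S† = [[1, 0], [0, -i]].
With a = amp(|10⟩) = (-0.1188 + 0.1188i) and b = amp(|11⟩) = (0.2288 + 0.3315i):
new amp(|10⟩) = (1)·a = (-0.1188 + 0.1188i)
new amp(|11⟩) = (-i)·b = (0.3315 - 0.2288i)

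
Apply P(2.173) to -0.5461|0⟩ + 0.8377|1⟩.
-0.5461|0⟩ + (-0.4745 + 0.6903i)|1⟩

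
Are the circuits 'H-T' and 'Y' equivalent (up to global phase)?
No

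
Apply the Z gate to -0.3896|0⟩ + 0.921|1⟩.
-0.3896|0⟩ - 0.921|1⟩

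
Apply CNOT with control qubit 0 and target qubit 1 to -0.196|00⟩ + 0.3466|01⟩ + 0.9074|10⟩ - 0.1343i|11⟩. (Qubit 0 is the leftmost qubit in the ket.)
-0.196|00⟩ + 0.3466|01⟩ - 0.1343i|10⟩ + 0.9074|11⟩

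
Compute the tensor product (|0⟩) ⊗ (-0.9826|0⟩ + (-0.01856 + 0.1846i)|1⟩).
-0.9826|00⟩ + (-0.01856 + 0.1846i)|01⟩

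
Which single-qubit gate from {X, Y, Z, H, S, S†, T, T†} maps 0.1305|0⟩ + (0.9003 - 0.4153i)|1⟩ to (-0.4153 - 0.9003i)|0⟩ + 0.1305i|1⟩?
Y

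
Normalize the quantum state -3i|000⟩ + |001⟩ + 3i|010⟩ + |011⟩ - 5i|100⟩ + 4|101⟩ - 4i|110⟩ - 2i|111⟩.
-0.3333i|000⟩ + 0.1111|001⟩ + 0.3333i|010⟩ + 0.1111|011⟩ - 0.5556i|100⟩ + 0.4444|101⟩ - 0.4444i|110⟩ - 0.2222i|111⟩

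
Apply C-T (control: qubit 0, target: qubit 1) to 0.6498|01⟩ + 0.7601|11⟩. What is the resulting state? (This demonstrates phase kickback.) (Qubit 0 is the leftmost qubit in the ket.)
0.6498|01⟩ + (0.5375 + 0.5375i)|11⟩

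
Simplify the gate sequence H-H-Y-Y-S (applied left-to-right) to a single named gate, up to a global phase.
S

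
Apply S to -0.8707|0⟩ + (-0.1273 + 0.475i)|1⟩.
-0.8707|0⟩ + (-0.475 - 0.1273i)|1⟩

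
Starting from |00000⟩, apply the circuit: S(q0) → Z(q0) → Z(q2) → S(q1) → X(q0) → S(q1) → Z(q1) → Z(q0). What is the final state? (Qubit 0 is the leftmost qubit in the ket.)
-|10000⟩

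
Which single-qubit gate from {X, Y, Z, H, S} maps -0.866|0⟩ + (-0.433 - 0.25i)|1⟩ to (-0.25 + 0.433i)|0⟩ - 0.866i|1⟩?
Y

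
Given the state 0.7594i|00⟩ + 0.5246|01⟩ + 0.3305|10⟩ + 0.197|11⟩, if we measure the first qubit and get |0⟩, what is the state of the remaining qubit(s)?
0.8228i|0⟩ + 0.5684|1⟩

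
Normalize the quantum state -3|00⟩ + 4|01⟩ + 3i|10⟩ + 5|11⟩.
-0.3906|00⟩ + 0.5208|01⟩ + 0.3906i|10⟩ + 0.6509|11⟩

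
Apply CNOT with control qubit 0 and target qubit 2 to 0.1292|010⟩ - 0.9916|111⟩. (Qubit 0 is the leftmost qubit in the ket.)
0.1292|010⟩ - 0.9916|110⟩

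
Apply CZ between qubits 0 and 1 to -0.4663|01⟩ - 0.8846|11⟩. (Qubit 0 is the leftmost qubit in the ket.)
-0.4663|01⟩ + 0.8846|11⟩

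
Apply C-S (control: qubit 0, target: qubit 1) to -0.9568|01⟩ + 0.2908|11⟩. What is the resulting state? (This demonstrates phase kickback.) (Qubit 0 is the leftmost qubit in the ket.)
-0.9568|01⟩ + 0.2908i|11⟩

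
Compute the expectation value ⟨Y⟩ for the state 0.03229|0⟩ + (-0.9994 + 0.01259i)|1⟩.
0.0008131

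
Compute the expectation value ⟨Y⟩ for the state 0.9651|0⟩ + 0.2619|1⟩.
0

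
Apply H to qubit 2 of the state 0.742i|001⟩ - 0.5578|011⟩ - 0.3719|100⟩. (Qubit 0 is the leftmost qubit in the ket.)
0.5247i|000⟩ - 0.5247i|001⟩ - 0.3944|010⟩ + 0.3944|011⟩ - 0.263|100⟩ - 0.263|101⟩

H on qubit 2 mixes each pair of kets that differ only in qubit 2: amplitudes (a, b) of (|…0…⟩, |…1…⟩) become ((a + b)/√2, (a − b)/√2). Kets absent from the input have amplitude 0.
(|000⟩, |001⟩): (a, b) = (0, 0.742i) → (0.5247i, -0.5247i)
(|010⟩, |011⟩): (a, b) = (0, -0.5578) → (-0.3944, 0.3944)
(|100⟩, |101⟩): (a, b) = (-0.3719, 0) → (-0.263, -0.263)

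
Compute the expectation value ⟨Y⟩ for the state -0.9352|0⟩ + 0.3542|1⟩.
0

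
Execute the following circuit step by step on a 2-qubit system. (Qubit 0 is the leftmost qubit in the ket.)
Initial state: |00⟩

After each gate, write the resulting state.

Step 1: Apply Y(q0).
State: i|10⟩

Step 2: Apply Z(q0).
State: -i|10⟩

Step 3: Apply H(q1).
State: -(1/√2)i|10⟩ - (1/√2)i|11⟩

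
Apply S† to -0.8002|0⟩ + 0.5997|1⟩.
-0.8002|0⟩ - 0.5997i|1⟩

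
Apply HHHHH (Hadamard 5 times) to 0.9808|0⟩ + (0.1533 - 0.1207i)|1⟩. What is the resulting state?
(0.8019 - 0.08535i)|0⟩ + (0.5851 + 0.08535i)|1⟩

H² = I, so H^5 = H: a single Hadamard. With (a, b) = (0.9808, (0.1533 - 0.1207i)), H gives ((a + b)/√2, (a − b)/√2) = ((0.8019 - 0.08535i), (0.5851 + 0.08535i)).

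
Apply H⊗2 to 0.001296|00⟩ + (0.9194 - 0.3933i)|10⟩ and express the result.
(0.4603 - 0.1967i)|00⟩ + (0.4603 - 0.1967i)|01⟩ + (-0.4591 + 0.1967i)|10⟩ + (-0.4591 + 0.1967i)|11⟩

H⊗2 gives amp(|y⟩) = (1/2) Σ_x (−1)^(x·y) amp(|x⟩), where x·y is the number of positions in which both x and y have a 1.
|00⟩: (0.001296 + (0.9194 - 0.3933i))/2 = (0.4603 - 0.1967i)
|01⟩: (0.001296 + (0.9194 - 0.3933i))/2 = (0.4603 - 0.1967i)
|10⟩: (0.001296 - (0.9194 - 0.3933i))/2 = (-0.4591 + 0.1967i)
|11⟩: (0.001296 - (0.9194 - 0.3933i))/2 = (-0.4591 + 0.1967i)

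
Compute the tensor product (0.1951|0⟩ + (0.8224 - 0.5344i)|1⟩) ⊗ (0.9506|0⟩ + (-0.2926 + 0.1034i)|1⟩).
0.1855|00⟩ + (-0.05709 + 0.02017i)|01⟩ + (0.7818 - 0.508i)|10⟩ + (-0.1854 + 0.2414i)|11⟩

amp(|b₁b₂…⟩) = product of the factor amplitudes for bits b₁, b₂, …; only kets whose every factor amplitude is nonzero survive.
|00⟩: (0.1951)(0.9506) = 0.1855
|01⟩: (0.1951)(-0.2926 + 0.1034i) = (-0.05709 + 0.02017i)
|10⟩: (0.8224 - 0.5344i)(0.9506) = (0.7818 - 0.508i)
|11⟩: (0.8224 - 0.5344i)(-0.2926 + 0.1034i) = (-0.1854 + 0.2414i)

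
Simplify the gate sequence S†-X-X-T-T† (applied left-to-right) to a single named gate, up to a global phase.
S†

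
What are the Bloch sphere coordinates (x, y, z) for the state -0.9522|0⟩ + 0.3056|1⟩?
(-0.582, 0, 0.8133)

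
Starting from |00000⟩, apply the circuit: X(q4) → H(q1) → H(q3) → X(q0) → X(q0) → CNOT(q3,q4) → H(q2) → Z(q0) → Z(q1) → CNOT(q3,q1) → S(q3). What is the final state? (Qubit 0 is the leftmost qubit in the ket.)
1/√8|00001⟩ - (1/√8)i|00010⟩ + 1/√8|00101⟩ - (1/√8)i|00110⟩ - 1/√8|01001⟩ + (1/√8)i|01010⟩ - 1/√8|01101⟩ + (1/√8)i|01110⟩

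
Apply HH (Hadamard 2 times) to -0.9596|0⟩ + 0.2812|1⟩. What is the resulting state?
-0.9596|0⟩ + 0.2812|1⟩

H² = I, so an even number of Hadamards cancels: H^2 = I and the state is unchanged.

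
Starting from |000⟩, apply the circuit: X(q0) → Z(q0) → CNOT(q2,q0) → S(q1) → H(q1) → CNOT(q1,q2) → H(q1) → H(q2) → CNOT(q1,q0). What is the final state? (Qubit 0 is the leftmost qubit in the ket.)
-1/√2|011⟩ - 1/√2|100⟩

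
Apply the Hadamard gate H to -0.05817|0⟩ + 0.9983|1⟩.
0.6648|0⟩ - 0.747|1⟩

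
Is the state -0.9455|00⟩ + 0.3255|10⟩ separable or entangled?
Separable

Writing the state as a|00⟩ + b|01⟩ + c|10⟩ + d|11⟩, it is a product state iff ad − bc = 0.
Here (a, b, c, d) = (-0.9455, 0, 0.3255, 0): ad − bc = (-0.9455)(0) − (0)(0.3255) = 0, so the state is separable.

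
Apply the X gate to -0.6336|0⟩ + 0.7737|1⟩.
0.7737|0⟩ - 0.6336|1⟩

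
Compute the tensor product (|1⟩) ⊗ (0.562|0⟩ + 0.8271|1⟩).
0.562|10⟩ + 0.8271|11⟩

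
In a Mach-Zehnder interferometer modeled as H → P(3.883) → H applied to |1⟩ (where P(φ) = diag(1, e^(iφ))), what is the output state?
(0.8688 + 0.3377i)|0⟩ + (0.1312 - 0.3377i)|1⟩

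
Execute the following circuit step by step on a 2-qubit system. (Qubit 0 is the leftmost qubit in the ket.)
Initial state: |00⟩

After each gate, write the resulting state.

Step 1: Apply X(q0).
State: |10⟩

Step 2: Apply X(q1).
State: |11⟩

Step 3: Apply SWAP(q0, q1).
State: |11⟩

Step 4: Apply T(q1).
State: (1/√2 + (1/√2)i)|11⟩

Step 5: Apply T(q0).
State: i|11⟩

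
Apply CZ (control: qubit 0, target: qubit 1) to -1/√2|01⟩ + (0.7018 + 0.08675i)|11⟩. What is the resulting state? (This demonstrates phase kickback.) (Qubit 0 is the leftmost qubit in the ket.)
-1/√2|01⟩ + (-0.7018 - 0.08675i)|11⟩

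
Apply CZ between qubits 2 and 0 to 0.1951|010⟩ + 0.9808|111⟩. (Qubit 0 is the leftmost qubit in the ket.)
0.1951|010⟩ - 0.9808|111⟩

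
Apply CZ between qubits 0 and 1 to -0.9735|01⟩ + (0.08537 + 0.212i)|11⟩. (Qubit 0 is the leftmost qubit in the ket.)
-0.9735|01⟩ + (-0.08537 - 0.212i)|11⟩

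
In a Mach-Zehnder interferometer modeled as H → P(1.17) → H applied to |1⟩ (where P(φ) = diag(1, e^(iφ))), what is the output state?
(0.3049 - 0.4604i)|0⟩ + (0.6951 + 0.4604i)|1⟩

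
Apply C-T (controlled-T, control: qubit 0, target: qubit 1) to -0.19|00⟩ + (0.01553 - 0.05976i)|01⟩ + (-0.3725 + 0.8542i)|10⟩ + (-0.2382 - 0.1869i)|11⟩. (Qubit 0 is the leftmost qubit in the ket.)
-0.19|00⟩ + (0.01553 - 0.05976i)|01⟩ + (-0.3725 + 0.8542i)|10⟩ + (-0.03627 - 0.3006i)|11⟩

C-T leaves the control-|0⟩ kets |00⟩, |01⟩ unchanged and applies T to qubit 1 on the control-|1⟩ pair (|10⟩, |11⟩).
T = [[1, 0], [0, (1/√2 + (1/√2)i)]].
With a = amp(|10⟩) = (-0.3725 + 0.8542i) and b = amp(|11⟩) = (-0.2382 - 0.1869i):
new amp(|10⟩) = (1)·a = (-0.3725 + 0.8542i)
new amp(|11⟩) = (1/√2 + (1/√2)i)·b = (-0.03627 - 0.3006i)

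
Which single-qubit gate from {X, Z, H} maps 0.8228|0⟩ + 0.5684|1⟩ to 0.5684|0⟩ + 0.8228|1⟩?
X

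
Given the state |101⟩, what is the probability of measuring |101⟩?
1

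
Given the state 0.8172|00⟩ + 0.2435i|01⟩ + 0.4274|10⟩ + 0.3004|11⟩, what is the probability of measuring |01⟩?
0.05929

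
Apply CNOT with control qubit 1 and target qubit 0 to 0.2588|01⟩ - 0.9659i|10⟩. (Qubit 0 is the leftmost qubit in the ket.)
-0.9659i|10⟩ + 0.2588|11⟩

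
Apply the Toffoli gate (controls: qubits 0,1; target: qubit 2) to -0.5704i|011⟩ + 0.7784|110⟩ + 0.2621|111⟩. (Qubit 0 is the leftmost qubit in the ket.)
-0.5704i|011⟩ + 0.2621|110⟩ + 0.7784|111⟩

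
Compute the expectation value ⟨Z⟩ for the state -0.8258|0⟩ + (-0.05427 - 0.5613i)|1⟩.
0.3639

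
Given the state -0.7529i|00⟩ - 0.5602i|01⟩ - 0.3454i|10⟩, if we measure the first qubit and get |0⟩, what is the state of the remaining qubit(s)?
-0.8023i|0⟩ - 0.5969i|1⟩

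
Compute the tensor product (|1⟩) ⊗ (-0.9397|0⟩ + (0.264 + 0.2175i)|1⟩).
-0.9397|10⟩ + (0.264 + 0.2175i)|11⟩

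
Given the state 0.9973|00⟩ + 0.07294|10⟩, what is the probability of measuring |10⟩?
0.00532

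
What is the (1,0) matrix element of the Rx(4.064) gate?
-0.8955i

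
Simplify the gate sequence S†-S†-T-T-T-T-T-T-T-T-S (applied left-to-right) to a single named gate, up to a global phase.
S†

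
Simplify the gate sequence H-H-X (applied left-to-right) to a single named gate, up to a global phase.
X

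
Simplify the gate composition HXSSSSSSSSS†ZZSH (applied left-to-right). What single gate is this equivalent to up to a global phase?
Z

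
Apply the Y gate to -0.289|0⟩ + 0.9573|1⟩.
-0.9573i|0⟩ - 0.289i|1⟩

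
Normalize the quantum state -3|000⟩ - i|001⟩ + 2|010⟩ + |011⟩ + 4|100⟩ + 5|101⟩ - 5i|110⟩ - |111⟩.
-0.3313|000⟩ - 0.1104i|001⟩ + 0.2209|010⟩ + 0.1104|011⟩ + 0.4417|100⟩ + 0.5522|101⟩ - 0.5522i|110⟩ - 0.1104|111⟩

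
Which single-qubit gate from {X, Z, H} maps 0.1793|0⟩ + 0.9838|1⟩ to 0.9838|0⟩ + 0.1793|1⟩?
X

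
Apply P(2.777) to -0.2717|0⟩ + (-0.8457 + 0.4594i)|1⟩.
-0.2717|0⟩ + (0.6263 - 0.7308i)|1⟩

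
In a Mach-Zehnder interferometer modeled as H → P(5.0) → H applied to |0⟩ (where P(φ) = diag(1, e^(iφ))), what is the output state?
(0.6418 - 0.4795i)|0⟩ + (0.3582 + 0.4795i)|1⟩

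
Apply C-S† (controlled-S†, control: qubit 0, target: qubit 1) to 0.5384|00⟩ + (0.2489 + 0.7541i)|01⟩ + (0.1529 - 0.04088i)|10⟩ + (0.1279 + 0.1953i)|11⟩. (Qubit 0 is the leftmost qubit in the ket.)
0.5384|00⟩ + (0.2489 + 0.7541i)|01⟩ + (0.1529 - 0.04088i)|10⟩ + (0.1953 - 0.1279i)|11⟩

C-S† leaves the control-|0⟩ kets |00⟩, |01⟩ unchanged and applies S† to qubit 1 on the control-|1⟩ pair (|10⟩, |11⟩).
S† = [[1, 0], [0, -i]].
With a = amp(|10⟩) = (0.1529 - 0.04088i) and b = amp(|11⟩) = (0.1279 + 0.1953i):
new amp(|10⟩) = (1)·a = (0.1529 - 0.04088i)
new amp(|11⟩) = (-i)·b = (0.1953 - 0.1279i)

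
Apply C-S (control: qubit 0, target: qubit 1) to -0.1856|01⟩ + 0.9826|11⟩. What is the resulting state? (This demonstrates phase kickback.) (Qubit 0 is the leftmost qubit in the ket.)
-0.1856|01⟩ + 0.9826i|11⟩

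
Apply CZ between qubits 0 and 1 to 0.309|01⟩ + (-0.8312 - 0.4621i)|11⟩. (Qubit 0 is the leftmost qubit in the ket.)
0.309|01⟩ + (0.8312 + 0.4621i)|11⟩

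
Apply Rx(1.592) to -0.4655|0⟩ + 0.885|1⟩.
(-0.3257 - 0.6324i)|0⟩ + (0.6191 + 0.3326i)|1⟩

Rx(1.592) = [[cos(θ/2), −i·sin(θ/2)], [−i·sin(θ/2), cos(θ/2)]]; θ = 1.592, cos(θ/2) ≈ 0.699571, sin(θ/2) ≈ 0.714564.
With a = amp(|0⟩) = -0.4655 and b = amp(|1⟩) = 0.885:
new amp(|0⟩) = (0.699571)·a + (-0.714564i)·b = (-0.3257 - 0.6324i)
new amp(|1⟩) = (-0.714564i)·a + (0.699571)·b = (0.6191 + 0.3326i)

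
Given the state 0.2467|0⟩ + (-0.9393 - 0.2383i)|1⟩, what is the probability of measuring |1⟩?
0.9391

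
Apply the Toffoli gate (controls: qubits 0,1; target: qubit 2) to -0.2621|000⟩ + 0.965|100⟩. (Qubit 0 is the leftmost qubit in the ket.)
-0.2621|000⟩ + 0.965|100⟩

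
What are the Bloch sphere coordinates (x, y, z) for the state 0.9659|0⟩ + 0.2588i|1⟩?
(0, 0.4999, 0.866)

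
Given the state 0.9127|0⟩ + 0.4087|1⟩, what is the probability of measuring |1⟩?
0.167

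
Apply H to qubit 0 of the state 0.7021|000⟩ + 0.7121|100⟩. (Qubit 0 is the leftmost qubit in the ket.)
|000⟩ - 0.007071|100⟩

H on qubit 0 mixes each pair of kets that differ only in qubit 0: amplitudes (a, b) of (|…0…⟩, |…1…⟩) become ((a + b)/√2, (a − b)/√2). Kets absent from the input have amplitude 0.
(|000⟩, |100⟩): (a, b) = (0.7021, 0.7121) → (1, -0.007071)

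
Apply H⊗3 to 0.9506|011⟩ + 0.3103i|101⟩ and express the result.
(0.3361 + 0.1097i)|000⟩ + (-0.3361 - 0.1097i)|001⟩ + (-0.3361 + 0.1097i)|010⟩ + (0.3361 - 0.1097i)|011⟩ + (0.3361 - 0.1097i)|100⟩ + (-0.3361 + 0.1097i)|101⟩ + (-0.3361 - 0.1097i)|110⟩ + (0.3361 + 0.1097i)|111⟩

H⊗3 gives amp(|y⟩) = (1/2√2) Σ_x (−1)^(x·y) amp(|x⟩), where x·y is the number of positions in which both x and y have a 1.
|000⟩: (0.9506 + 0.3103i)/(2√2) = (0.3361 + 0.1097i)
|001⟩: (-0.9506 - 0.3103i)/(2√2) = (-0.3361 - 0.1097i)
|010⟩: (-0.9506 + 0.3103i)/(2√2) = (-0.3361 + 0.1097i)
|011⟩: (0.9506 - 0.3103i)/(2√2) = (0.3361 - 0.1097i)
|100⟩: (0.9506 - 0.3103i)/(2√2) = (0.3361 - 0.1097i)
|101⟩: (-0.9506 + 0.3103i)/(2√2) = (-0.3361 + 0.1097i)
|110⟩: (-0.9506 - 0.3103i)/(2√2) = (-0.3361 - 0.1097i)
|111⟩: (0.9506 + 0.3103i)/(2√2) = (0.3361 + 0.1097i)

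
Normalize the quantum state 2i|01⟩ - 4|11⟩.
(1/√5)i|01⟩ - 0.8944|11⟩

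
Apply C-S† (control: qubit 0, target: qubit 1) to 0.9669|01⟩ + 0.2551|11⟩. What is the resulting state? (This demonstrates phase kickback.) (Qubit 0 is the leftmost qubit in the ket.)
0.9669|01⟩ - 0.2551i|11⟩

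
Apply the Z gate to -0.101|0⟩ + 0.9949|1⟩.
-0.101|0⟩ - 0.9949|1⟩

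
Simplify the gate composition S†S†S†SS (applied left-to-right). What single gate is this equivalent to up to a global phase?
S†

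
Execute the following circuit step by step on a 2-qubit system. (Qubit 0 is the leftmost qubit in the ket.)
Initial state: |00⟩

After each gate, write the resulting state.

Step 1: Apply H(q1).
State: 1/√2|00⟩ + 1/√2|01⟩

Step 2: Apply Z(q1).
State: 1/√2|00⟩ - 1/√2|01⟩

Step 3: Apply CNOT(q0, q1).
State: 1/√2|00⟩ - 1/√2|01⟩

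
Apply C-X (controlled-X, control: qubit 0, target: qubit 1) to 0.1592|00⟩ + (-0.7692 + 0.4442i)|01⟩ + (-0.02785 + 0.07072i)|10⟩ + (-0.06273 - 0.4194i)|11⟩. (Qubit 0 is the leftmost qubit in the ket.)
0.1592|00⟩ + (-0.7692 + 0.4442i)|01⟩ + (-0.06273 - 0.4194i)|10⟩ + (-0.02785 + 0.07072i)|11⟩

C-X leaves the control-|0⟩ kets |00⟩, |01⟩ unchanged and applies X to qubit 1 on the control-|1⟩ pair (|10⟩, |11⟩).
X = [[0, 1], [1, 0]].
With a = amp(|10⟩) = (-0.02785 + 0.07072i) and b = amp(|11⟩) = (-0.06273 - 0.4194i):
new amp(|10⟩) = (1)·b = (-0.06273 - 0.4194i)
new amp(|11⟩) = (1)·a = (-0.02785 + 0.07072i)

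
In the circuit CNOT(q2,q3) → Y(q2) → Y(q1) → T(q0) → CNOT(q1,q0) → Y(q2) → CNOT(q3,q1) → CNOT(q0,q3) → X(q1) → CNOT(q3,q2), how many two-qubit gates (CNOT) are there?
5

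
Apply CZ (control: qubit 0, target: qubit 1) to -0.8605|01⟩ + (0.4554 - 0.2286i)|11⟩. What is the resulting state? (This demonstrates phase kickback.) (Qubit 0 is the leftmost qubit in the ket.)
-0.8605|01⟩ + (-0.4554 + 0.2286i)|11⟩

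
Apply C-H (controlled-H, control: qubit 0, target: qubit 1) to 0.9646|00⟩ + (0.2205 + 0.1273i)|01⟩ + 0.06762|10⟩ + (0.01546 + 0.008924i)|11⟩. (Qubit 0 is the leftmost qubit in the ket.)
0.9646|00⟩ + (0.2205 + 0.1273i)|01⟩ + (0.05875 + 0.00631i)|10⟩ + (0.03688 - 0.00631i)|11⟩

C-H leaves the control-|0⟩ kets |00⟩, |01⟩ unchanged and applies H to qubit 1 on the control-|1⟩ pair (|10⟩, |11⟩).
H = [[1/√2, 1/√2], [1/√2, -1/√2]].
With a = amp(|10⟩) = 0.06762 and b = amp(|11⟩) = (0.01546 + 0.008924i):
new amp(|10⟩) = (1/√2)·a + (1/√2)·b = (0.05875 + 0.00631i)
new amp(|11⟩) = (1/√2)·a + (-1/√2)·b = (0.03688 - 0.00631i)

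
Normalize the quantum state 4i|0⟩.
i|0⟩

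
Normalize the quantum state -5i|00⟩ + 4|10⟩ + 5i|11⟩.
-0.6155i|00⟩ + 0.4924|10⟩ + 0.6155i|11⟩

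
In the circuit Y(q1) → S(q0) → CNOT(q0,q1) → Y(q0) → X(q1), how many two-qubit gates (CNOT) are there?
1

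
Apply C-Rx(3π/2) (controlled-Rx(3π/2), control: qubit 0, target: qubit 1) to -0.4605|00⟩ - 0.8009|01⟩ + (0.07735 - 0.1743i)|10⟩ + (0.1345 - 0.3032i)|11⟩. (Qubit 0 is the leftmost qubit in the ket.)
-0.4605|00⟩ - 0.8009|01⟩ + (-0.2691 + 0.02814i)|10⟩ + (-0.2184 + 0.1597i)|11⟩

C-Rx(3π/2) leaves the control-|0⟩ kets |00⟩, |01⟩ unchanged and applies Rx(3π/2) to qubit 1 on the control-|1⟩ pair (|10⟩, |11⟩).
Rx(3π/2) = [[cos(θ/2), −i·sin(θ/2)], [−i·sin(θ/2), cos(θ/2)]]; θ = 3π/2, cos(θ/2) ≈ -0.707107, sin(θ/2) ≈ 0.707107.
With a = amp(|10⟩) = (0.07735 - 0.1743i) and b = amp(|11⟩) = (0.1345 - 0.3032i):
new amp(|10⟩) = (-0.707107)·a + (-0.707107i)·b = (-0.2691 + 0.02814i)
new amp(|11⟩) = (-0.707107i)·a + (-0.707107)·b = (-0.2184 + 0.1597i)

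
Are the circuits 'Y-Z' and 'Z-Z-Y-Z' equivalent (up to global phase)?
Yes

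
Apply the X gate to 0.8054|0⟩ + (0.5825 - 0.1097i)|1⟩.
(0.5825 - 0.1097i)|0⟩ + 0.8054|1⟩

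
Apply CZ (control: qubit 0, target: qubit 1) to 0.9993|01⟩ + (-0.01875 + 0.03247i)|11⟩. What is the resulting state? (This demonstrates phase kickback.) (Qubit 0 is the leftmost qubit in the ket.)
0.9993|01⟩ + (0.01875 - 0.03247i)|11⟩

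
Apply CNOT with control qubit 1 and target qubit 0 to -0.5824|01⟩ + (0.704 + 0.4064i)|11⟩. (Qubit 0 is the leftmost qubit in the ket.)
(0.704 + 0.4064i)|01⟩ - 0.5824|11⟩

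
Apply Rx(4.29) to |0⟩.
-0.5432|0⟩ - 0.8396i|1⟩

Rx(4.29) = [[cos(θ/2), −i·sin(θ/2)], [−i·sin(θ/2), cos(θ/2)]]; θ = 4.29, cos(θ/2) ≈ -0.543166, sin(θ/2) ≈ 0.839625.
With a = amp(|0⟩) = 1 and b = amp(|1⟩) = 0:
new amp(|0⟩) = (-0.543166)·a + (-0.839625i)·b = -0.5432
new amp(|1⟩) = (-0.839625i)·a + (-0.543166)·b = -0.8396i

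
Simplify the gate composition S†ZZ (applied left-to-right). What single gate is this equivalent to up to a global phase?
S†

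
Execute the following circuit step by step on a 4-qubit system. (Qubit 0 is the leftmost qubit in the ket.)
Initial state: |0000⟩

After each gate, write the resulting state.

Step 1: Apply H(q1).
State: 1/√2|0000⟩ + 1/√2|0100⟩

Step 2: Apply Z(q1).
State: 1/√2|0000⟩ - 1/√2|0100⟩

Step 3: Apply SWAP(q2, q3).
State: 1/√2|0000⟩ - 1/√2|0100⟩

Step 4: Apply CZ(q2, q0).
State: 1/√2|0000⟩ - 1/√2|0100⟩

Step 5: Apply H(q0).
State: 1/2|0000⟩ - 1/2|0100⟩ + 1/2|1000⟩ - 1/2|1100⟩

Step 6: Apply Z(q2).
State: 1/2|0000⟩ - 1/2|0100⟩ + 1/2|1000⟩ - 1/2|1100⟩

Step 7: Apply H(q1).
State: 1/√2|0100⟩ + 1/√2|1100⟩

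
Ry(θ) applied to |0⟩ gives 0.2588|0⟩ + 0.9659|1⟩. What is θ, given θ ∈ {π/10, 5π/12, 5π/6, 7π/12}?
5π/6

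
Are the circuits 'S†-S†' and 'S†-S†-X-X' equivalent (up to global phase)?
Yes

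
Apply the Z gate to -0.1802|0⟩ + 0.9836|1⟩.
-0.1802|0⟩ - 0.9836|1⟩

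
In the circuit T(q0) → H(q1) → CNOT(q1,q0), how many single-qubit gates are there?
2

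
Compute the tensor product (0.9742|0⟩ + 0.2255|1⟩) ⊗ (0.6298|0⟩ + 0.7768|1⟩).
0.6136|00⟩ + 0.7568|01⟩ + 0.142|10⟩ + 0.1752|11⟩

amp(|b₁b₂…⟩) = product of the factor amplitudes for bits b₁, b₂, …; only kets whose every factor amplitude is nonzero survive.
|00⟩: (0.9742)(0.6298) = 0.6136
|01⟩: (0.9742)(0.7768) = 0.7568
|10⟩: (0.2255)(0.6298) = 0.142
|11⟩: (0.2255)(0.7768) = 0.1752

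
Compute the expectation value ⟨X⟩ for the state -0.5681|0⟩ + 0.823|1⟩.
-0.9351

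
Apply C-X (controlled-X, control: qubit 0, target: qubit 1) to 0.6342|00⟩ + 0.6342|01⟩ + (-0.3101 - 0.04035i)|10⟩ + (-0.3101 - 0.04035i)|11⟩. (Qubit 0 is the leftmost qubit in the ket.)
0.6342|00⟩ + 0.6342|01⟩ + (-0.3101 - 0.04035i)|10⟩ + (-0.3101 - 0.04035i)|11⟩

C-X leaves the control-|0⟩ kets |00⟩, |01⟩ unchanged and applies X to qubit 1 on the control-|1⟩ pair (|10⟩, |11⟩).
X = [[0, 1], [1, 0]].
With a = amp(|10⟩) = (-0.3101 - 0.04035i) and b = amp(|11⟩) = (-0.3101 - 0.04035i):
new amp(|10⟩) = (1)·b = (-0.3101 - 0.04035i)
new amp(|11⟩) = (1)·a = (-0.3101 - 0.04035i)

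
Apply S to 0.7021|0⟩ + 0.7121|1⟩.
0.7021|0⟩ + 0.7121i|1⟩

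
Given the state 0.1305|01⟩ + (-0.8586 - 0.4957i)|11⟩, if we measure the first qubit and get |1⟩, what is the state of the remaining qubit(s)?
(-0.866 - 0.5i)|1⟩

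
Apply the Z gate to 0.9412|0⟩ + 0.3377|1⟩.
0.9412|0⟩ - 0.3377|1⟩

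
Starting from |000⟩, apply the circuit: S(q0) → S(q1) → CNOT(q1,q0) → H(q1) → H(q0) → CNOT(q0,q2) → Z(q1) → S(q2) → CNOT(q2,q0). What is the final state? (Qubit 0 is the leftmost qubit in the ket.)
1/2|000⟩ + (1/2)i|001⟩ - 1/2|010⟩ - (1/2)i|011⟩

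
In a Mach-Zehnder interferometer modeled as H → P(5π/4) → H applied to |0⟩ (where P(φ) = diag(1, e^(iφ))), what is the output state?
(0.1464 - (1/√8)i)|0⟩ + (0.8536 + (1/√8)i)|1⟩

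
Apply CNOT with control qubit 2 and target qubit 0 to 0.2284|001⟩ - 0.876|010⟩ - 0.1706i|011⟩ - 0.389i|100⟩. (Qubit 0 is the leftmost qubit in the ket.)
-0.876|010⟩ - 0.389i|100⟩ + 0.2284|101⟩ - 0.1706i|111⟩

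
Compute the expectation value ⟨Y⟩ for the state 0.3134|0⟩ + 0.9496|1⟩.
0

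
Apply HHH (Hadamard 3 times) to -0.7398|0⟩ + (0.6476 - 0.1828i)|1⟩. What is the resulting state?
(-0.0652 - 0.1293i)|0⟩ + (-0.981 + 0.1293i)|1⟩

H² = I, so H^3 = H: a single Hadamard. With (a, b) = (-0.7398, (0.6476 - 0.1828i)), H gives ((a + b)/√2, (a − b)/√2) = ((-0.0652 - 0.1293i), (-0.981 + 0.1293i)).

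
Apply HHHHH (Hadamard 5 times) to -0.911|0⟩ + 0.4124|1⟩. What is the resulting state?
-0.3526|0⟩ - 0.9358|1⟩

H² = I, so H^5 = H: a single Hadamard. With (a, b) = (-0.911, 0.4124), H gives ((a + b)/√2, (a − b)/√2) = (-0.3526, -0.9358).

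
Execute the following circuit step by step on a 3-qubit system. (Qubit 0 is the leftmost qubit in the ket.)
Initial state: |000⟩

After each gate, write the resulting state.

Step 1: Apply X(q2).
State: |001⟩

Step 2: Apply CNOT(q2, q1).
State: |011⟩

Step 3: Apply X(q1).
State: |001⟩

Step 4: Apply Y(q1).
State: i|011⟩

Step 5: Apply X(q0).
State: i|111⟩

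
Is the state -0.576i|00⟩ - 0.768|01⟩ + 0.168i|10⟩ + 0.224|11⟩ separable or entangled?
Separable

Writing the state as a|00⟩ + b|01⟩ + c|10⟩ + d|11⟩, it is a product state iff ad − bc = 0.
Here (a, b, c, d) = (-0.576i, -0.768, 0.168i, 0.224): ad − bc = (-0.576i)(0.224) − (-0.768)(0.168i) = 0, so the state is separable.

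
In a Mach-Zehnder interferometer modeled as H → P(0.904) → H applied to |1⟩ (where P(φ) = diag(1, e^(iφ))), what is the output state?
(0.1908 - 0.3929i)|0⟩ + (0.8092 + 0.3929i)|1⟩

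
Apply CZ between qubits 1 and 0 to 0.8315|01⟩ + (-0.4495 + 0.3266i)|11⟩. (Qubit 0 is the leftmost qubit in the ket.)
0.8315|01⟩ + (0.4495 - 0.3266i)|11⟩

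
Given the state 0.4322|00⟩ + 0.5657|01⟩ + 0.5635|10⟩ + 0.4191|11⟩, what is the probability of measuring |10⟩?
0.3175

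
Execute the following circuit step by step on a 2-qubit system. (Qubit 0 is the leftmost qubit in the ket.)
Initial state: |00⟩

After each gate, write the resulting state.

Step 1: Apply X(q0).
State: |10⟩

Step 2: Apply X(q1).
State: |11⟩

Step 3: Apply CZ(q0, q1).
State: -|11⟩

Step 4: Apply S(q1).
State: -i|11⟩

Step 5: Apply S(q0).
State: |11⟩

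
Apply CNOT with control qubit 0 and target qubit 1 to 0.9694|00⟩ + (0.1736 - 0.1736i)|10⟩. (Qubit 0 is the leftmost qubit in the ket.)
0.9694|00⟩ + (0.1736 - 0.1736i)|11⟩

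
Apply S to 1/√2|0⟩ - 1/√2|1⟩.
1/√2|0⟩ - (1/√2)i|1⟩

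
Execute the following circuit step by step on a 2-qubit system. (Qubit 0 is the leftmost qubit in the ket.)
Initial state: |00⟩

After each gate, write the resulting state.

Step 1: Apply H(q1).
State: 1/√2|00⟩ + 1/√2|01⟩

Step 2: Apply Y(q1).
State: -(1/√2)i|00⟩ + (1/√2)i|01⟩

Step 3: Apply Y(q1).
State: 1/√2|00⟩ + 1/√2|01⟩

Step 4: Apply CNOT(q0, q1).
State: 1/√2|00⟩ + 1/√2|01⟩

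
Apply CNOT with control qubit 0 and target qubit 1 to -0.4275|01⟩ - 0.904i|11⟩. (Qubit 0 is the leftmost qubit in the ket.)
-0.4275|01⟩ - 0.904i|10⟩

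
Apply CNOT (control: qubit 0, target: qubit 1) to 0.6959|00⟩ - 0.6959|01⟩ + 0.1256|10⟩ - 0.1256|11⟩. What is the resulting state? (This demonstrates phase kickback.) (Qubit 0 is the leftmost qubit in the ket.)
0.6959|00⟩ - 0.6959|01⟩ - 0.1256|10⟩ + 0.1256|11⟩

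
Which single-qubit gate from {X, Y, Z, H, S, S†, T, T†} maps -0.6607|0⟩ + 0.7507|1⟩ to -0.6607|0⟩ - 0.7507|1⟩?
Z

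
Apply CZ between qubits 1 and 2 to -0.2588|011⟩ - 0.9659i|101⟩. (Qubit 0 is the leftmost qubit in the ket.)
0.2588|011⟩ - 0.9659i|101⟩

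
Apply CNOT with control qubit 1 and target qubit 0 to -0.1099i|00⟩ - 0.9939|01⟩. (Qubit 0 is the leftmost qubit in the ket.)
-0.1099i|00⟩ - 0.9939|11⟩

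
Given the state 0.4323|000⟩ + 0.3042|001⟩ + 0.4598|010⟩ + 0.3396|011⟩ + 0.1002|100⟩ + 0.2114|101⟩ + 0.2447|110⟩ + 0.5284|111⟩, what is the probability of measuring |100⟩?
0.01004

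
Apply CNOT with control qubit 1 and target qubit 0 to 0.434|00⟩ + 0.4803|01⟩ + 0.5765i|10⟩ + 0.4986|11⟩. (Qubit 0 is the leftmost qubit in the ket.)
0.434|00⟩ + 0.4986|01⟩ + 0.5765i|10⟩ + 0.4803|11⟩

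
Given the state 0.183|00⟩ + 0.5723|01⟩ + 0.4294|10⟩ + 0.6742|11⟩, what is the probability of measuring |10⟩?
0.1844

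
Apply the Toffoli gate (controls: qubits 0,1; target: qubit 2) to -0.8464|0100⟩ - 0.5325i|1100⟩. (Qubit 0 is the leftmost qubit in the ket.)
-0.8464|0100⟩ - 0.5325i|1110⟩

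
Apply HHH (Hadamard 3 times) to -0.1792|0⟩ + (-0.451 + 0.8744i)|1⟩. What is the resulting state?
(-0.4456 + 0.6183i)|0⟩ + (0.1922 - 0.6183i)|1⟩

H² = I, so H^3 = H: a single Hadamard. With (a, b) = (-0.1792, (-0.451 + 0.8744i)), H gives ((a + b)/√2, (a − b)/√2) = ((-0.4456 + 0.6183i), (0.1922 - 0.6183i)).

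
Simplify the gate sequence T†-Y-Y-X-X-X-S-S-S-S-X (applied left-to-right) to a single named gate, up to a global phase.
T†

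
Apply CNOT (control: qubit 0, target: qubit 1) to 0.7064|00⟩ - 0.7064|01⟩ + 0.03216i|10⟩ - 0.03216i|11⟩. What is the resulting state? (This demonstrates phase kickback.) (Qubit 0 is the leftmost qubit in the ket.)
0.7064|00⟩ - 0.7064|01⟩ - 0.03216i|10⟩ + 0.03216i|11⟩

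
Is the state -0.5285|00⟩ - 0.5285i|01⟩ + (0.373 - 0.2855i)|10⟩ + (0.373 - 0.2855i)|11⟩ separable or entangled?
Entangled

Writing the state as a|00⟩ + b|01⟩ + c|10⟩ + d|11⟩, it is a product state iff ad − bc = 0.
Here (a, b, c, d) = (-0.5285, -0.5285i, (0.373 - 0.2855i), (0.373 - 0.2855i)): ad − bc = (-0.5285)(0.373 - 0.2855i) − (-0.5285i)(0.373 - 0.2855i) = (-0.04624 + 0.348i) ≠ 0, so the state is entangled.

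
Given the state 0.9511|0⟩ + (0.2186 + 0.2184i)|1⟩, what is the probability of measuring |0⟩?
0.9046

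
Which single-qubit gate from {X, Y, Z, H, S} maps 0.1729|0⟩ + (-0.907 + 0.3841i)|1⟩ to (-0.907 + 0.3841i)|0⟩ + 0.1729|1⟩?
X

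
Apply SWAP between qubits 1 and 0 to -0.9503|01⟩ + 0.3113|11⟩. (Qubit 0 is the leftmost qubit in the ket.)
-0.9503|10⟩ + 0.3113|11⟩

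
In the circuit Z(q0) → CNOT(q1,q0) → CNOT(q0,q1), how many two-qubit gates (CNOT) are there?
2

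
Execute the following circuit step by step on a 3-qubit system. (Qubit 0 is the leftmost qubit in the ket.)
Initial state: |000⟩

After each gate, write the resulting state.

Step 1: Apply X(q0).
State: |100⟩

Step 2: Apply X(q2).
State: |101⟩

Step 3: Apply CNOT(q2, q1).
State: |111⟩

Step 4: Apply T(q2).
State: (1/√2 + (1/√2)i)|111⟩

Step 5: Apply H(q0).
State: (1/2 + (1/2)i)|011⟩ + (-1/2 - (1/2)i)|111⟩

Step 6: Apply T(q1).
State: (1/√2)i|011⟩ - (1/√2)i|111⟩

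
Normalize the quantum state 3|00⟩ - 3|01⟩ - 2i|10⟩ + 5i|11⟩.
0.4376|00⟩ - 0.4376|01⟩ - 0.2917i|10⟩ + 0.7293i|11⟩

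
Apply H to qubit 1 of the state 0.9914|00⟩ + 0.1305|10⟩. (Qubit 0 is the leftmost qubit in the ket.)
0.701|00⟩ + 0.701|01⟩ + 0.09228|10⟩ + 0.09228|11⟩

H on qubit 1 mixes each pair of kets that differ only in qubit 1: amplitudes (a, b) of (|…0…⟩, |…1…⟩) become ((a + b)/√2, (a − b)/√2). Kets absent from the input have amplitude 0.
(|00⟩, |01⟩): (a, b) = (0.9914, 0) → (0.701, 0.701)
(|10⟩, |11⟩): (a, b) = (0.1305, 0) → (0.09228, 0.09228)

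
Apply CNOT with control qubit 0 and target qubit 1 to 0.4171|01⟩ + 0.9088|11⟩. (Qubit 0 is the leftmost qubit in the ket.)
0.4171|01⟩ + 0.9088|10⟩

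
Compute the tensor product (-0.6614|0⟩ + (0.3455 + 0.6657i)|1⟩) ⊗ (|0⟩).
-0.6614|00⟩ + (0.3455 + 0.6657i)|10⟩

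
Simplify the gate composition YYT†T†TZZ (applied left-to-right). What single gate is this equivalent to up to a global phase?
T†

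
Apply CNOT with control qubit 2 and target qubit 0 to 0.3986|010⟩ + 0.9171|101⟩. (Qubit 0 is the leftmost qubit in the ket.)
0.9171|001⟩ + 0.3986|010⟩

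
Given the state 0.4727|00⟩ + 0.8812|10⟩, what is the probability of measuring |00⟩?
0.2234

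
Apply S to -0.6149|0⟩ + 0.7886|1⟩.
-0.6149|0⟩ + 0.7886i|1⟩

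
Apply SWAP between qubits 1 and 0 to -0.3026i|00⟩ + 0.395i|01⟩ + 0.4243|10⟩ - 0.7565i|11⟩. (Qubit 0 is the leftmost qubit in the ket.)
-0.3026i|00⟩ + 0.4243|01⟩ + 0.395i|10⟩ - 0.7565i|11⟩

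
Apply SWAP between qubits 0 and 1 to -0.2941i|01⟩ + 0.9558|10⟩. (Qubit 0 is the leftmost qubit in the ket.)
0.9558|01⟩ - 0.2941i|10⟩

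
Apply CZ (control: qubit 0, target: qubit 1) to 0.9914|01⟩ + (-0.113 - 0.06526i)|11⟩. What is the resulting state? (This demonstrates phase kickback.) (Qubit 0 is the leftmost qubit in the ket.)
0.9914|01⟩ + (0.113 + 0.06526i)|11⟩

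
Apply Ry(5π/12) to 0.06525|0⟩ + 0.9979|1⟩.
-0.5557|0⟩ + 0.8314|1⟩

Ry(5π/12) = [[cos(θ/2), −sin(θ/2)], [sin(θ/2), cos(θ/2)]]; θ = 5π/12, cos(θ/2) ≈ 0.793353, sin(θ/2) ≈ 0.608761.
With a = amp(|0⟩) = 0.06525 and b = amp(|1⟩) = 0.9979:
new amp(|0⟩) = (0.793353)·a + (-0.608761)·b = -0.5557
new amp(|1⟩) = (0.608761)·a + (0.793353)·b = 0.8314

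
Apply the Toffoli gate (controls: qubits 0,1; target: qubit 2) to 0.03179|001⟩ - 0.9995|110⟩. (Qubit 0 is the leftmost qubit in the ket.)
0.03179|001⟩ - 0.9995|111⟩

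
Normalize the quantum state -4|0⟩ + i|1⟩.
-0.9701|0⟩ + 0.2425i|1⟩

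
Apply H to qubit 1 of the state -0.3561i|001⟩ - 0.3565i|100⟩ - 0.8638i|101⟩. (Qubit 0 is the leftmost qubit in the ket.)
-0.2518i|001⟩ - 0.2518i|011⟩ - 0.2521i|100⟩ - 0.6108i|101⟩ - 0.2521i|110⟩ - 0.6108i|111⟩

H on qubit 1 mixes each pair of kets that differ only in qubit 1: amplitudes (a, b) of (|…0…⟩, |…1…⟩) become ((a + b)/√2, (a − b)/√2). Kets absent from the input have amplitude 0.
(|001⟩, |011⟩): (a, b) = (-0.3561i, 0) → (-0.2518i, -0.2518i)
(|100⟩, |110⟩): (a, b) = (-0.3565i, 0) → (-0.2521i, -0.2521i)
(|101⟩, |111⟩): (a, b) = (-0.8638i, 0) → (-0.6108i, -0.6108i)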